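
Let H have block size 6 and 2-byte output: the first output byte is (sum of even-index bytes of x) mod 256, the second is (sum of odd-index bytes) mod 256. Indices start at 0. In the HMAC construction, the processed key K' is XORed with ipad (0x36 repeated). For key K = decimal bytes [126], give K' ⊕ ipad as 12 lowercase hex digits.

483636363636

Key decimal bytes [126] = 7e is 1 byte ≤ B = 6; zero-pad to 6 bytes: K' = 7e 00 00 00 00 00.
XOR each byte with 0x36: 7e⊕36=48, 00⊕36=36, 00⊕36=36, 00⊕36=36, 00⊕36=36, 00⊕36=36.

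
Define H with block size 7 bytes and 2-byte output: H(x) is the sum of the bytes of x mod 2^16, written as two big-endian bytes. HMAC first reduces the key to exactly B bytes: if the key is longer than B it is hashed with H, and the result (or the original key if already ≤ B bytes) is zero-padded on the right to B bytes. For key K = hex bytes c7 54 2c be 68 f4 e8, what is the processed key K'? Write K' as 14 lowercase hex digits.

c7542cbe68f4e8

Key hex bytes c7 54 2c be 68 f4 e8 is exactly B = 7 bytes: K' = c7 54 2c be 68 f4 e8.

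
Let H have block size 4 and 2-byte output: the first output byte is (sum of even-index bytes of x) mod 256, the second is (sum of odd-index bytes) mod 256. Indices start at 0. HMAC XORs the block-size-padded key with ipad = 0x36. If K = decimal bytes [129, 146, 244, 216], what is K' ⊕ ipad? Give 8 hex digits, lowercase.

Key decimal bytes [129, 146, 244, 216] = 81 92 f4 d8 is exactly B = 4 bytes: K' = 81 92 f4 d8.
XOR each byte with 0x36: 81⊕36=b7, 92⊕36=a4, f4⊕36=c2, d8⊕36=ee.

b7a4c2ee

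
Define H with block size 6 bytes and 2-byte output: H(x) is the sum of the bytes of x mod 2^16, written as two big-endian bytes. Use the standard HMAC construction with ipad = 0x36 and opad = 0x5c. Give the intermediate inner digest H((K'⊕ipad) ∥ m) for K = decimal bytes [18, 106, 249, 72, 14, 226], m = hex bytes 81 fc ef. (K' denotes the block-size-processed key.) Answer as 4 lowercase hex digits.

0545

Key decimal bytes [18, 106, 249, 72, 14, 226] = 12 6a f9 48 0e e2 is exactly B = 6 bytes: K' = 12 6a f9 48 0e e2.
K' ⊕ ipad = 24 5c cf 7e 38 d4.
Inner input = 24 5c cf 7e 38 d4 ∥ 81 fc ef.
Inner hash: sum = 36+92+207+126+56+212+129+252+239 = 1349 → 05 45.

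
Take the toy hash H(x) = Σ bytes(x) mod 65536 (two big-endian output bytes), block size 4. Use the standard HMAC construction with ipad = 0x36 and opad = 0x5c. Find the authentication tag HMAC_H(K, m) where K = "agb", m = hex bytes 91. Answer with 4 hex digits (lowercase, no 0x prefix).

Key "agb" = 61 67 62 is 3 bytes ≤ B = 4; zero-pad to 4 bytes: K' = 61 67 62 00.
K' ⊕ ipad = 57 51 54 36.  K' ⊕ opad = 3d 3b 3e 5c.
Inner input = (K'⊕ipad) ∥ m = 57 51 54 36 ∥ 91.
Inner hash: sum = 87+81+84+54+145 = 451 → 01 c3.
Outer input = (K'⊕opad) ∥ inner = 3d 3b 3e 5c ∥ 01 c3.
Outer hash (tag): sum = 61+59+62+92+1+195 = 470 → 01 d6.

01d6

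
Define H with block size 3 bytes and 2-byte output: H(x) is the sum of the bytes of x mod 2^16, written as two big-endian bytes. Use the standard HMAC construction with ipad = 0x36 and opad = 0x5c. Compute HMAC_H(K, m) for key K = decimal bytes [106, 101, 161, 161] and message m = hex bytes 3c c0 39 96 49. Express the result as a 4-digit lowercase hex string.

Key decimal bytes [106, 101, 161, 161] = 6a 65 a1 a1 is 4 bytes > B = 3, so hash it first: H(key) = 02 11, then zero-pad to 3 bytes: K' = 02 11 00.
K' ⊕ ipad = 34 27 36.  K' ⊕ opad = 5e 4d 5c.
Inner input = (K'⊕ipad) ∥ m = 34 27 36 ∥ 3c c0 39 96 49.
Inner hash: sum = 52+39+54+60+192+57+150+73 = 677 → 02 a5.
Outer input = (K'⊕opad) ∥ inner = 5e 4d 5c ∥ 02 a5.
Outer hash (tag): sum = 94+77+92+2+165 = 430 → 01 ae.

01ae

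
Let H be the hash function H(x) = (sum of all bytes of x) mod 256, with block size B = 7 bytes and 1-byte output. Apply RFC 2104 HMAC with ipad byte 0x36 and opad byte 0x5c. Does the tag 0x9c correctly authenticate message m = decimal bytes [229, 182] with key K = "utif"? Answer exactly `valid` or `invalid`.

Key "utif" = 75 74 69 66 is 4 bytes ≤ B = 7; zero-pad to 7 bytes: K' = 75 74 69 66 00 00 00.
K' ⊕ ipad = 43 42 5f 50 36 36 36; K' ⊕ opad = 29 28 35 3a 5c 5c 5c.
Inner hash: sum = 67+66+95+80+54+54+54+229+182 = 881; mod 256 = 113 → 71.
Outer hash (recomputed tag): sum = 41+40+53+58+92+92+92+113 = 581; mod 256 = 69 → 45.
Recomputed tag = 45; claimed = 9c → mismatch.

invalid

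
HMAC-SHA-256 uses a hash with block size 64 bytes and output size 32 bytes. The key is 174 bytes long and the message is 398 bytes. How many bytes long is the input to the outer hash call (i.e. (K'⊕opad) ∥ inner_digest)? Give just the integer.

96

Key is 174 > 64 bytes, so it is hashed to 32 bytes then zero-padded to 64: |K'| = 64.
Outer input = (K'⊕opad) ∥ H(inner) → 64 + 32 = 96 bytes.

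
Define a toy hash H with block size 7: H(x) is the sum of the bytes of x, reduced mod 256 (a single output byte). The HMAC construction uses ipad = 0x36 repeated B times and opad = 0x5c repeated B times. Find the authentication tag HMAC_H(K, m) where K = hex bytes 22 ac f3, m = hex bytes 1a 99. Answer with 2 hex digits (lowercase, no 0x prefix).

Key hex bytes 22 ac f3 is 3 bytes ≤ B = 7; zero-pad to 7 bytes: K' = 22 ac f3 00 00 00 00.
K' ⊕ ipad = 14 9a c5 36 36 36 36.  K' ⊕ opad = 7e f0 af 5c 5c 5c 5c.
Inner input = (K'⊕ipad) ∥ m = 14 9a c5 36 36 36 36 ∥ 1a 99.
Inner hash: sum = 20+154+197+54+54+54+54+26+153 = 766; mod 256 = 254 → fe.
Outer input = (K'⊕opad) ∥ inner = 7e f0 af 5c 5c 5c 5c ∥ fe.
Outer hash (tag): sum = 126+240+175+92+92+92+92+254 = 1163; mod 256 = 139 → 8b.

8b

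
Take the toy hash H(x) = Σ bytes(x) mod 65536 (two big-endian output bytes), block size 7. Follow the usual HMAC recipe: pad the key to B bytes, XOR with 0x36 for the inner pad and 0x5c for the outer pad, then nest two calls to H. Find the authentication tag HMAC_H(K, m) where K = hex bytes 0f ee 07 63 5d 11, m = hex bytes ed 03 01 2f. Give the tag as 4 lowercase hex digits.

02cb

Key hex bytes 0f ee 07 63 5d 11 is 6 bytes ≤ B = 7; zero-pad to 7 bytes: K' = 0f ee 07 63 5d 11 00.
K' ⊕ ipad = 39 d8 31 55 6b 27 36.  K' ⊕ opad = 53 b2 5b 3f 01 4d 5c.
Inner input = (K'⊕ipad) ∥ m = 39 d8 31 55 6b 27 36 ∥ ed 03 01 2f.
Inner hash: sum = 57+216+49+85+107+39+54+237+3+1+47 = 895 → 03 7f.
Outer input = (K'⊕opad) ∥ inner = 53 b2 5b 3f 01 4d 5c ∥ 03 7f.
Outer hash (tag): sum = 83+178+91+63+1+77+92+3+127 = 715 → 02 cb.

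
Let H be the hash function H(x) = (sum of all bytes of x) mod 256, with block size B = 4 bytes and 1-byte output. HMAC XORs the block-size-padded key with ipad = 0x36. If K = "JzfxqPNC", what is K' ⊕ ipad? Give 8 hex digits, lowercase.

Key "JzfxqPNC" = 4a 7a 66 78 71 50 4e 43 is 8 bytes > B = 4, so hash it first: H(key) = f4, then zero-pad to 4 bytes: K' = f4 00 00 00.
XOR each byte with 0x36: f4⊕36=c2, 00⊕36=36, 00⊕36=36, 00⊕36=36.

c2363636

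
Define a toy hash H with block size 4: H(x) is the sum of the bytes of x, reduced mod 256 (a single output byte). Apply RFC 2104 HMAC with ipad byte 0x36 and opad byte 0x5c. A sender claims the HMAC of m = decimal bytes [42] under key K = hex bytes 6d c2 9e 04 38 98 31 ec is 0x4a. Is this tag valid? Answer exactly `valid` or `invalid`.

Key hex bytes 6d c2 9e 04 38 98 31 ec is 8 bytes > B = 4, so hash it first: H(key) = be, then zero-pad to 4 bytes: K' = be 00 00 00.
K' ⊕ ipad = 88 36 36 36; K' ⊕ opad = e2 5c 5c 5c.
Inner hash: sum = 136+54+54+54+42 = 340; mod 256 = 84 → 54.
Outer hash (recomputed tag): sum = 226+92+92+92+84 = 586; mod 256 = 74 → 4a.
Recomputed tag = 4a; claimed = 4a → match.

valid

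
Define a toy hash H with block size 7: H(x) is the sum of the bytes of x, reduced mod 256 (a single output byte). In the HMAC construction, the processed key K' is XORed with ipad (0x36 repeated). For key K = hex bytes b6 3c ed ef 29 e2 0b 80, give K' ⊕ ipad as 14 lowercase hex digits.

Key hex bytes b6 3c ed ef 29 e2 0b 80 is 8 bytes > B = 7, so hash it first: H(key) = 64, then zero-pad to 7 bytes: K' = 64 00 00 00 00 00 00.
XOR each byte with 0x36: 64⊕36=52, 00⊕36=36, 00⊕36=36, 00⊕36=36, 00⊕36=36, 00⊕36=36, 00⊕36=36.

52363636363636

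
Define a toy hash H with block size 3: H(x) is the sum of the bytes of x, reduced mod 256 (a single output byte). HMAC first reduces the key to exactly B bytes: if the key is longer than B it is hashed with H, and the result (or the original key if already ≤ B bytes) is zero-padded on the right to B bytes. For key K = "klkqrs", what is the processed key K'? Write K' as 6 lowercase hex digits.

|K| = 6 > B = 3, so first hash the key.
H(K): sum = 107+108+107+113+114+115 = 664; mod 256 = 152 → 98.
Zero-pad H(K) = 98 to 3 bytes: K' = 98 00 00.

980000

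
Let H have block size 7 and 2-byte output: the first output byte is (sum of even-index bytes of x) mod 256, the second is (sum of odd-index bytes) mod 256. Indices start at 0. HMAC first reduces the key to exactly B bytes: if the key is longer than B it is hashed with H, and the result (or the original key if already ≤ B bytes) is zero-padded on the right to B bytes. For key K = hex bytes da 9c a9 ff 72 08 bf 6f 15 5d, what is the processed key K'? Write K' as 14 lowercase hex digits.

c96f0000000000

|K| = 10 > B = 7, so first hash the key.
H(K): even-index sum = 713 mod 256 = 201; odd-index sum = 623 mod 256 = 111 → c9 6f.
Zero-pad H(K) = c9 6f to 7 bytes: K' = c9 6f 00 00 00 00 00.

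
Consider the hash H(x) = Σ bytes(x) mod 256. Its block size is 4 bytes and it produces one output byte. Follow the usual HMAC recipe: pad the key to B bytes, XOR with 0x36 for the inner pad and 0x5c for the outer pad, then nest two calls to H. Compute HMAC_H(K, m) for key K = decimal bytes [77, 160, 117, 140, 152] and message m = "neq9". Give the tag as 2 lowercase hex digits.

bd

Key decimal bytes [77, 160, 117, 140, 152] = 4d a0 75 8c 98 is 5 bytes > B = 4, so hash it first: H(key) = 86, then zero-pad to 4 bytes: K' = 86 00 00 00.
K' ⊕ ipad = b0 36 36 36.  K' ⊕ opad = da 5c 5c 5c.
Inner input = (K'⊕ipad) ∥ m = b0 36 36 36 ∥ 6e 65 71 39.
Inner hash: sum = 176+54+54+54+110+101+113+57 = 719; mod 256 = 207 → cf.
Outer input = (K'⊕opad) ∥ inner = da 5c 5c 5c ∥ cf.
Outer hash (tag): sum = 218+92+92+92+207 = 701; mod 256 = 189 → bd.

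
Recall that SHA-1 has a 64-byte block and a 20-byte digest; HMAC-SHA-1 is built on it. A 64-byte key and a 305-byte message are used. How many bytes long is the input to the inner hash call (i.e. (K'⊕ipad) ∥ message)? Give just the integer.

369

Key is 64 ≤ 64 bytes, zero-padded: |K'| = 64.
Inner input = (K'⊕ipad) ∥ m → 64 + 305 = 369 bytes.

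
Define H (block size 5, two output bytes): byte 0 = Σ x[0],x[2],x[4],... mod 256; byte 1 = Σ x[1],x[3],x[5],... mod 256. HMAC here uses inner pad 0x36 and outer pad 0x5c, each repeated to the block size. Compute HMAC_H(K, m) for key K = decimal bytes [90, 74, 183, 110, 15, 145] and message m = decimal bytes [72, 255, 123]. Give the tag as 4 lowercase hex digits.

acf2

Key decimal bytes [90, 74, 183, 110, 15, 145] = 5a 4a b7 6e 0f 91 is 6 bytes > B = 5, so hash it first: H(key) = 20 49, then zero-pad to 5 bytes: K' = 20 49 00 00 00.
K' ⊕ ipad = 16 7f 36 36 36.  K' ⊕ opad = 7c 15 5c 5c 5c.
Inner input = (K'⊕ipad) ∥ m = 16 7f 36 36 36 ∥ 48 ff 7b.
Inner hash: even-index sum = 385 mod 256 = 129; odd-index sum = 376 mod 256 = 120 → 81 78.
Outer input = (K'⊕opad) ∥ inner = 7c 15 5c 5c 5c ∥ 81 78.
Outer hash (tag): even-index sum = 428 mod 256 = 172; odd-index sum = 242 mod 256 = 242 → ac f2.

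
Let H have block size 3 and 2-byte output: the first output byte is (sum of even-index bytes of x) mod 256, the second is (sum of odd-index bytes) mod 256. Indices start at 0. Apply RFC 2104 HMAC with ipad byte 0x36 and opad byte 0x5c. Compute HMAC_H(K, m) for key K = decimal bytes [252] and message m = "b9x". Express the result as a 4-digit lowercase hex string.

0c95

Key decimal bytes [252] = fc is 1 byte ≤ B = 3; zero-pad to 3 bytes: K' = fc 00 00.
K' ⊕ ipad = ca 36 36.  K' ⊕ opad = a0 5c 5c.
Inner input = (K'⊕ipad) ∥ m = ca 36 36 ∥ 62 39 78.
Inner hash: even-index sum = 313 mod 256 = 57; odd-index sum = 272 mod 256 = 16 → 39 10.
Outer input = (K'⊕opad) ∥ inner = a0 5c 5c ∥ 39 10.
Outer hash (tag): even-index sum = 268 mod 256 = 12; odd-index sum = 149 mod 256 = 149 → 0c 95.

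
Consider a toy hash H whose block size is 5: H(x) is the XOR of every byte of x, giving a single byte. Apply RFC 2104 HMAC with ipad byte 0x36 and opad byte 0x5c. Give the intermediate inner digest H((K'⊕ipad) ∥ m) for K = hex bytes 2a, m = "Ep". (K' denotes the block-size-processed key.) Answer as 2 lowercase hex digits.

29

Key hex bytes 2a is 1 byte ≤ B = 5; zero-pad to 5 bytes: K' = 2a 00 00 00 00.
K' ⊕ ipad = 1c 36 36 36 36.
Inner input = 1c 36 36 36 36 ∥ 45 70.
Inner hash: XOR 1c⊕36⊕36⊕36⊕36⊕45⊕70 = 29.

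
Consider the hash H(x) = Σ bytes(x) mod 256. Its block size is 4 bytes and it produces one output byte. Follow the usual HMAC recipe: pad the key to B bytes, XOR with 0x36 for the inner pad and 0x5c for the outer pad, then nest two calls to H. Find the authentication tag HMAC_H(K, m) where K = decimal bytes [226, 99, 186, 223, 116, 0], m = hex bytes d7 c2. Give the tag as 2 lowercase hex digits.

Key decimal bytes [226, 99, 186, 223, 116, 0] = e2 63 ba df 74 00 is 6 bytes > B = 4, so hash it first: H(key) = 52, then zero-pad to 4 bytes: K' = 52 00 00 00.
K' ⊕ ipad = 64 36 36 36.  K' ⊕ opad = 0e 5c 5c 5c.
Inner input = (K'⊕ipad) ∥ m = 64 36 36 36 ∥ d7 c2.
Inner hash: sum = 100+54+54+54+215+194 = 671; mod 256 = 159 → 9f.
Outer input = (K'⊕opad) ∥ inner = 0e 5c 5c 5c ∥ 9f.
Outer hash (tag): sum = 14+92+92+92+159 = 449; mod 256 = 193 → c1.

c1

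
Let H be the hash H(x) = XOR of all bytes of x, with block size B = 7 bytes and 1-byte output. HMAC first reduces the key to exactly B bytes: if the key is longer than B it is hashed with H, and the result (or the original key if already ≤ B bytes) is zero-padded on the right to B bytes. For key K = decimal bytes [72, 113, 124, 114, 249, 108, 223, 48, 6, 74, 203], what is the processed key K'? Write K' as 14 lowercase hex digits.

ca000000000000

|K| = 11 > B = 7, so first hash the key.
H(K): XOR 48⊕71⊕7c⊕72⊕f9⊕6c⊕df⊕30⊕06⊕4a⊕cb = ca.
Zero-pad H(K) = ca to 7 bytes: K' = ca 00 00 00 00 00 00.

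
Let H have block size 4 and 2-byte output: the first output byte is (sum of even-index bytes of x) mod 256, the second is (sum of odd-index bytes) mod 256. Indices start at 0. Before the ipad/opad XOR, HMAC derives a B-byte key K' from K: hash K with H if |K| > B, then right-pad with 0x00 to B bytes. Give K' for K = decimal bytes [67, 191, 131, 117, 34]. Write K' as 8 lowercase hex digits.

e8340000

|K| = 5 > B = 4, so first hash the key.
H(K): even-index sum = 232 mod 256 = 232; odd-index sum = 308 mod 256 = 52 → e8 34.
Zero-pad H(K) = e8 34 to 4 bytes: K' = e8 34 00 00.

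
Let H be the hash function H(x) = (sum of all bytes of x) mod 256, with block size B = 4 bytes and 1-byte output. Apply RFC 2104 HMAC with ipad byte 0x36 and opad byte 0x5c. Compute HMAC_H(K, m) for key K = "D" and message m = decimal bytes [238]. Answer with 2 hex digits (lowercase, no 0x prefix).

Key "D" = 44 is 1 byte ≤ B = 4; zero-pad to 4 bytes: K' = 44 00 00 00.
K' ⊕ ipad = 72 36 36 36.  K' ⊕ opad = 18 5c 5c 5c.
Inner input = (K'⊕ipad) ∥ m = 72 36 36 36 ∥ ee.
Inner hash: sum = 114+54+54+54+238 = 514; mod 256 = 2 → 02.
Outer input = (K'⊕opad) ∥ inner = 18 5c 5c 5c ∥ 02.
Outer hash (tag): sum = 24+92+92+92+2 = 302; mod 256 = 46 → 2e.

2e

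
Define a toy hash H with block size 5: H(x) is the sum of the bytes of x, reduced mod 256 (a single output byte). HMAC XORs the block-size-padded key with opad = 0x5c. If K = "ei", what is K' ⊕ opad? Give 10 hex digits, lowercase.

Key "ei" = 65 69 is 2 bytes ≤ B = 5; zero-pad to 5 bytes: K' = 65 69 00 00 00.
XOR each byte with 0x5c: 65⊕5c=39, 69⊕5c=35, 00⊕5c=5c, 00⊕5c=5c, 00⊕5c=5c.

39355c5c5c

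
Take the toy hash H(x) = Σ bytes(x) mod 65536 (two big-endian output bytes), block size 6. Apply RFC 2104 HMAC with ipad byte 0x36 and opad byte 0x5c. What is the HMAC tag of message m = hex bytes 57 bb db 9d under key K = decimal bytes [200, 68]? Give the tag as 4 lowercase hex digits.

02f2

Key decimal bytes [200, 68] = c8 44 is 2 bytes ≤ B = 6; zero-pad to 6 bytes: K' = c8 44 00 00 00 00.
K' ⊕ ipad = fe 72 36 36 36 36.  K' ⊕ opad = 94 18 5c 5c 5c 5c.
Inner input = (K'⊕ipad) ∥ m = fe 72 36 36 36 36 ∥ 57 bb db 9d.
Inner hash: sum = 254+114+54+54+54+54+87+187+219+157 = 1234 → 04 d2.
Outer input = (K'⊕opad) ∥ inner = 94 18 5c 5c 5c 5c ∥ 04 d2.
Outer hash (tag): sum = 148+24+92+92+92+92+4+210 = 754 → 02 f2.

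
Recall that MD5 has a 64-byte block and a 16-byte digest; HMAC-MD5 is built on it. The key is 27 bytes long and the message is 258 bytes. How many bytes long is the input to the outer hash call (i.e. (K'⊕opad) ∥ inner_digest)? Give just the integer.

Key is 27 ≤ 64 bytes, zero-padded: |K'| = 64.
Outer input = (K'⊕opad) ∥ H(inner) → 64 + 16 = 80 bytes.

80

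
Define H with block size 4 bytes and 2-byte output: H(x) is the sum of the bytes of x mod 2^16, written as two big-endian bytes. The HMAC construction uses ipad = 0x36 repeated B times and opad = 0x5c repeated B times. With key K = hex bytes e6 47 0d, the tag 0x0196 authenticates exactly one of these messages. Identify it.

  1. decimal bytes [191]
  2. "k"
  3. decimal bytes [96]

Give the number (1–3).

3

Key hex bytes e6 47 0d is 3 bytes ≤ B = 4; zero-pad to 4 bytes: K' = e6 47 0d 00.
K' ⊕ ipad = d0 71 3b 36; K' ⊕ opad = ba 1b 51 5c.
m1: inner = H(d0 71 3b 36 bf) = 02 71; tag = H(ba 1b 51 5c 02 71) = 01f5
m2: inner = H(d0 71 3b 36 6b) = 02 1d; tag = H(ba 1b 51 5c 02 1d) = 01a1
m3: inner = H(d0 71 3b 36 60) = 02 12; tag = H(ba 1b 51 5c 02 12) = 0196 ← matches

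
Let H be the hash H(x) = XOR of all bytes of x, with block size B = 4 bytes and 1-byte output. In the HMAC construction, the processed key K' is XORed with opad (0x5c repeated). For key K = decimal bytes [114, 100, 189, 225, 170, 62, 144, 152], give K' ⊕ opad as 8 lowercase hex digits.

8a5c5c5c

Key decimal bytes [114, 100, 189, 225, 170, 62, 144, 152] = 72 64 bd e1 aa 3e 90 98 is 8 bytes > B = 4, so hash it first: H(key) = d6, then zero-pad to 4 bytes: K' = d6 00 00 00.
XOR each byte with 0x5c: d6⊕5c=8a, 00⊕5c=5c, 00⊕5c=5c, 00⊕5c=5c.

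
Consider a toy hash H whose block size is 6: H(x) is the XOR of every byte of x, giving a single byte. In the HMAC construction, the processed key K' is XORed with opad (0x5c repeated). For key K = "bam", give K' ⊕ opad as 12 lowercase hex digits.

Key "bam" = 62 61 6d is 3 bytes ≤ B = 6; zero-pad to 6 bytes: K' = 62 61 6d 00 00 00.
XOR each byte with 0x5c: 62⊕5c=3e, 61⊕5c=3d, 6d⊕5c=31, 00⊕5c=5c, 00⊕5c=5c, 00⊕5c=5c.

3e3d315c5c5c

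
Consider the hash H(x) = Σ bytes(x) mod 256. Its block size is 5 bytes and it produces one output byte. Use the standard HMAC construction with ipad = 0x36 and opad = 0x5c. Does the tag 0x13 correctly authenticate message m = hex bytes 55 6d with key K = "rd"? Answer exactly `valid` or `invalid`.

Key "rd" = 72 64 is 2 bytes ≤ B = 5; zero-pad to 5 bytes: K' = 72 64 00 00 00.
K' ⊕ ipad = 44 52 36 36 36; K' ⊕ opad = 2e 38 5c 5c 5c.
Inner hash: sum = 68+82+54+54+54+85+109 = 506; mod 256 = 250 → fa.
Outer hash (recomputed tag): sum = 46+56+92+92+92+250 = 628; mod 256 = 116 → 74.
Recomputed tag = 74; claimed = 13 → mismatch.

invalid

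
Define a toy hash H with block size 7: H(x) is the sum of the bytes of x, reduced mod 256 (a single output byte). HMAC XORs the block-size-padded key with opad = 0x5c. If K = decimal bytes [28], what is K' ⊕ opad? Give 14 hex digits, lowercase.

Key decimal bytes [28] = 1c is 1 byte ≤ B = 7; zero-pad to 7 bytes: K' = 1c 00 00 00 00 00 00.
XOR each byte with 0x5c: 1c⊕5c=40, 00⊕5c=5c, 00⊕5c=5c, 00⊕5c=5c, 00⊕5c=5c, 00⊕5c=5c, 00⊕5c=5c.

405c5c5c5c5c5c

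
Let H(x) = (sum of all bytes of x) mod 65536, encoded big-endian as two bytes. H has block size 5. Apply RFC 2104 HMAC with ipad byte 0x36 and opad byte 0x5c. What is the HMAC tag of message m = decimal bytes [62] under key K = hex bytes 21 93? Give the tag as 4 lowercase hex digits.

02fd

Key hex bytes 21 93 is 2 bytes ≤ B = 5; zero-pad to 5 bytes: K' = 21 93 00 00 00.
K' ⊕ ipad = 17 a5 36 36 36.  K' ⊕ opad = 7d cf 5c 5c 5c.
Inner input = (K'⊕ipad) ∥ m = 17 a5 36 36 36 ∥ 3e.
Inner hash: sum = 23+165+54+54+54+62 = 412 → 01 9c.
Outer input = (K'⊕opad) ∥ inner = 7d cf 5c 5c 5c ∥ 01 9c.
Outer hash (tag): sum = 125+207+92+92+92+1+156 = 765 → 02 fd.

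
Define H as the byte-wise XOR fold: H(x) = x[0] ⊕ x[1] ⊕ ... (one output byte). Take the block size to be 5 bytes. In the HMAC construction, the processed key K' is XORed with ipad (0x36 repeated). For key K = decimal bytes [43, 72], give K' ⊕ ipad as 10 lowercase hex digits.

1d7e363636

Key decimal bytes [43, 72] = 2b 48 is 2 bytes ≤ B = 5; zero-pad to 5 bytes: K' = 2b 48 00 00 00.
XOR each byte with 0x36: 2b⊕36=1d, 48⊕36=7e, 00⊕36=36, 00⊕36=36, 00⊕36=36.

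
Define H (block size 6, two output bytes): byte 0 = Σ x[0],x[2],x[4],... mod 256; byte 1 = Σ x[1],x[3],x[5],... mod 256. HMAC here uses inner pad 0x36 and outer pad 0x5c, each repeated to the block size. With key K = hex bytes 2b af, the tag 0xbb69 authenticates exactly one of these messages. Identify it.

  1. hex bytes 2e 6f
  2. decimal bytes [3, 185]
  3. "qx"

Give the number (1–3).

2

Key hex bytes 2b af is 2 bytes ≤ B = 6; zero-pad to 6 bytes: K' = 2b af 00 00 00 00.
K' ⊕ ipad = 1d 99 36 36 36 36; K' ⊕ opad = 77 f3 5c 5c 5c 5c.
m1: inner = H(1d 99 36 36 36 36 2e 6f) = b7 74; tag = H(77 f3 5c 5c 5c 5c b7 74) = e61f
m2: inner = H(1d 99 36 36 36 36 03 b9) = 8c be; tag = H(77 f3 5c 5c 5c 5c 8c be) = bb69 ← matches
m3: inner = H(1d 99 36 36 36 36 71 78) = fa 7d; tag = H(77 f3 5c 5c 5c 5c fa 7d) = 2928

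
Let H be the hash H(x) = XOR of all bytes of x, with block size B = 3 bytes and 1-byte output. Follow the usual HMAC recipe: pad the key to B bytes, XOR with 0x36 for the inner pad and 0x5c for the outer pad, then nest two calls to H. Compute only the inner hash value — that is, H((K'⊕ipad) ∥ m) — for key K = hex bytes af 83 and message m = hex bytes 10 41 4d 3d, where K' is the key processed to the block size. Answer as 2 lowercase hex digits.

3b

Key hex bytes af 83 is 2 bytes ≤ B = 3; zero-pad to 3 bytes: K' = af 83 00.
K' ⊕ ipad = 99 b5 36.
Inner input = 99 b5 36 ∥ 10 41 4d 3d.
Inner hash: XOR 99⊕b5⊕36⊕10⊕41⊕4d⊕3d = 3b.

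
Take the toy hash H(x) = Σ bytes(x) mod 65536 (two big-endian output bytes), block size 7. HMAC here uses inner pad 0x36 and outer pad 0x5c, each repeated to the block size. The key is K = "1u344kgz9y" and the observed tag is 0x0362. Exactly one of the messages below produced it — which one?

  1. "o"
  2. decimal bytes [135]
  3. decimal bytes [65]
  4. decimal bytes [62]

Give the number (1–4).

Key "1u344kgz9y" = 31 75 33 34 34 6b 67 7a 39 79 is 10 bytes > B = 7, so hash it first: H(key) = 03 3f, then zero-pad to 7 bytes: K' = 03 3f 00 00 00 00 00.
K' ⊕ ipad = 35 09 36 36 36 36 36; K' ⊕ opad = 5f 63 5c 5c 5c 5c 5c.
m1: inner = H(35 09 36 36 36 36 36 6f) = 01 bb; tag = H(5f 63 5c 5c 5c 5c 5c 01 bb) = 034a
m2: inner = H(35 09 36 36 36 36 36 87) = 01 d3; tag = H(5f 63 5c 5c 5c 5c 5c 01 d3) = 0362 ← matches
m3: inner = H(35 09 36 36 36 36 36 41) = 01 8d; tag = H(5f 63 5c 5c 5c 5c 5c 01 8d) = 031c
m4: inner = H(35 09 36 36 36 36 36 3e) = 01 8a; tag = H(5f 63 5c 5c 5c 5c 5c 01 8a) = 0319

2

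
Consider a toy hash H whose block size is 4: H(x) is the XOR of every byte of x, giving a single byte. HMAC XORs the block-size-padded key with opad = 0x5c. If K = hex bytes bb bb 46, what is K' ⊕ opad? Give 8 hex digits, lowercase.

Key hex bytes bb bb 46 is 3 bytes ≤ B = 4; zero-pad to 4 bytes: K' = bb bb 46 00.
XOR each byte with 0x5c: bb⊕5c=e7, bb⊕5c=e7, 46⊕5c=1a, 00⊕5c=5c.

e7e71a5c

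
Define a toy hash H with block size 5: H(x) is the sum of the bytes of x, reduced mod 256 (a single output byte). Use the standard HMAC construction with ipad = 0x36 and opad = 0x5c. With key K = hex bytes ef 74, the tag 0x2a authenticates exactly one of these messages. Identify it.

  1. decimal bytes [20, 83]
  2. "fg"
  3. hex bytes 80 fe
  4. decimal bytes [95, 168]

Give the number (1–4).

3

Key hex bytes ef 74 is 2 bytes ≤ B = 5; zero-pad to 5 bytes: K' = ef 74 00 00 00.
K' ⊕ ipad = d9 42 36 36 36; K' ⊕ opad = b3 28 5c 5c 5c.
m1: inner = H(d9 42 36 36 36 14 53) = 24; tag = H(b3 28 5c 5c 5c 24) = 13
m2: inner = H(d9 42 36 36 36 66 67) = 8a; tag = H(b3 28 5c 5c 5c 8a) = 79
m3: inner = H(d9 42 36 36 36 80 fe) = 3b; tag = H(b3 28 5c 5c 5c 3b) = 2a ← matches
m4: inner = H(d9 42 36 36 36 5f a8) = c4; tag = H(b3 28 5c 5c 5c c4) = b3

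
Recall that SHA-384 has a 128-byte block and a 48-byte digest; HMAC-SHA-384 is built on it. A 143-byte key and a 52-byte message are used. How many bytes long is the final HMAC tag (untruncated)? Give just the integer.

48

The tag is one SHA-384 digest: 48 bytes.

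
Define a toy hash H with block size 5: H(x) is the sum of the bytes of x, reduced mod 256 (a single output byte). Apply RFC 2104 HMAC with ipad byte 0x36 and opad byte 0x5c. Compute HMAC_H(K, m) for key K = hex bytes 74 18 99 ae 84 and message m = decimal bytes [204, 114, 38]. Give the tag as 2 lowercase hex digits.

Key hex bytes 74 18 99 ae 84 is exactly B = 5 bytes: K' = 74 18 99 ae 84.
K' ⊕ ipad = 42 2e af 98 b2.  K' ⊕ opad = 28 44 c5 f2 d8.
Inner input = (K'⊕ipad) ∥ m = 42 2e af 98 b2 ∥ cc 72 26.
Inner hash: sum = 66+46+175+152+178+204+114+38 = 973; mod 256 = 205 → cd.
Outer input = (K'⊕opad) ∥ inner = 28 44 c5 f2 d8 ∥ cd.
Outer hash (tag): sum = 40+68+197+242+216+205 = 968; mod 256 = 200 → c8.

c8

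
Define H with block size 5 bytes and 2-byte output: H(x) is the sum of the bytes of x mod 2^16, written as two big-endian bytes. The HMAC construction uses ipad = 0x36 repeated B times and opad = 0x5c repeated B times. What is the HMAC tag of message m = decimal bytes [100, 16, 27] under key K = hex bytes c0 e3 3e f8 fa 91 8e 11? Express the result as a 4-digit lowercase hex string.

Key hex bytes c0 e3 3e f8 fa 91 8e 11 is 8 bytes > B = 5, so hash it first: H(key) = 05 03, then zero-pad to 5 bytes: K' = 05 03 00 00 00.
K' ⊕ ipad = 33 35 36 36 36.  K' ⊕ opad = 59 5f 5c 5c 5c.
Inner input = (K'⊕ipad) ∥ m = 33 35 36 36 36 ∥ 64 10 1b.
Inner hash: sum = 51+53+54+54+54+100+16+27 = 409 → 01 99.
Outer input = (K'⊕opad) ∥ inner = 59 5f 5c 5c 5c ∥ 01 99.
Outer hash (tag): sum = 89+95+92+92+92+1+153 = 614 → 02 66.

0266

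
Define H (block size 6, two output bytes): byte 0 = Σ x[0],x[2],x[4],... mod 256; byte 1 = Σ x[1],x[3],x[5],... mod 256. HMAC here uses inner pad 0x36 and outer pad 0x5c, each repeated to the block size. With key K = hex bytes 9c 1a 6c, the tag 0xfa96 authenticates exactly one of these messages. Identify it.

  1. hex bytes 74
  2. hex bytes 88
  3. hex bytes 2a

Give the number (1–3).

1

Key hex bytes 9c 1a 6c is 3 bytes ≤ B = 6; zero-pad to 6 bytes: K' = 9c 1a 6c 00 00 00.
K' ⊕ ipad = aa 2c 5a 36 36 36; K' ⊕ opad = c0 46 30 5c 5c 5c.
m1: inner = H(aa 2c 5a 36 36 36 74) = ae 98; tag = H(c0 46 30 5c 5c 5c ae 98) = fa96 ← matches
m2: inner = H(aa 2c 5a 36 36 36 88) = c2 98; tag = H(c0 46 30 5c 5c 5c c2 98) = 0e96
m3: inner = H(aa 2c 5a 36 36 36 2a) = 64 98; tag = H(c0 46 30 5c 5c 5c 64 98) = b096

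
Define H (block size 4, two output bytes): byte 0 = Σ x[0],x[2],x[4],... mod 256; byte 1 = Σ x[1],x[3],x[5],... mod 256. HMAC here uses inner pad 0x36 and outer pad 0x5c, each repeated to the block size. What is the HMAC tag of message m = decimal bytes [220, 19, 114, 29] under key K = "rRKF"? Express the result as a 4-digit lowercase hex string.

542c

Key "rRKF" = 72 52 4b 46 is exactly B = 4 bytes: K' = 72 52 4b 46.
K' ⊕ ipad = 44 64 7d 70.  K' ⊕ opad = 2e 0e 17 1a.
Inner input = (K'⊕ipad) ∥ m = 44 64 7d 70 ∥ dc 13 72 1d.
Inner hash: even-index sum = 527 mod 256 = 15; odd-index sum = 260 mod 256 = 4 → 0f 04.
Outer input = (K'⊕opad) ∥ inner = 2e 0e 17 1a ∥ 0f 04.
Outer hash (tag): even-index sum = 84 mod 256 = 84; odd-index sum = 44 mod 256 = 44 → 54 2c.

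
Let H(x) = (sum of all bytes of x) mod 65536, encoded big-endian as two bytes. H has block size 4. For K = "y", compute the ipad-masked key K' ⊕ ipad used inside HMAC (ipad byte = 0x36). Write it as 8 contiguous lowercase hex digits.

Key "y" = 79 is 1 byte ≤ B = 4; zero-pad to 4 bytes: K' = 79 00 00 00.
XOR each byte with 0x36: 79⊕36=4f, 00⊕36=36, 00⊕36=36, 00⊕36=36.

4f363636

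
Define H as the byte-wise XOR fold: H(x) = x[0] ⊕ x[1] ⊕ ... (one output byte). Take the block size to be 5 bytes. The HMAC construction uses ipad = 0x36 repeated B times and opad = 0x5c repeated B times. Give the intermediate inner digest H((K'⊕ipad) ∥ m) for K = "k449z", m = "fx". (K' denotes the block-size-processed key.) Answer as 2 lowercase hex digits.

00

Key "k449z" = 6b 34 34 39 7a is exactly B = 5 bytes: K' = 6b 34 34 39 7a.
K' ⊕ ipad = 5d 02 02 0f 4c.
Inner input = 5d 02 02 0f 4c ∥ 66 78.
Inner hash: XOR 5d⊕02⊕02⊕0f⊕4c⊕66⊕78 = 00.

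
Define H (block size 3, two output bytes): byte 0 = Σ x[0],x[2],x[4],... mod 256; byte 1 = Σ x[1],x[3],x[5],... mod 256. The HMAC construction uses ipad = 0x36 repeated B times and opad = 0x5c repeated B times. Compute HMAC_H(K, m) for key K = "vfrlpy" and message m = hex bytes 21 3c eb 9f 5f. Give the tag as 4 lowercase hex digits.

Key "vfrlpy" = 76 66 72 6c 70 79 is 6 bytes > B = 3, so hash it first: H(key) = 58 4b, then zero-pad to 3 bytes: K' = 58 4b 00.
K' ⊕ ipad = 6e 7d 36.  K' ⊕ opad = 04 17 5c.
Inner input = (K'⊕ipad) ∥ m = 6e 7d 36 ∥ 21 3c eb 9f 5f.
Inner hash: even-index sum = 383 mod 256 = 127; odd-index sum = 488 mod 256 = 232 → 7f e8.
Outer input = (K'⊕opad) ∥ inner = 04 17 5c ∥ 7f e8.
Outer hash (tag): even-index sum = 328 mod 256 = 72; odd-index sum = 150 mod 256 = 150 → 48 96.

4896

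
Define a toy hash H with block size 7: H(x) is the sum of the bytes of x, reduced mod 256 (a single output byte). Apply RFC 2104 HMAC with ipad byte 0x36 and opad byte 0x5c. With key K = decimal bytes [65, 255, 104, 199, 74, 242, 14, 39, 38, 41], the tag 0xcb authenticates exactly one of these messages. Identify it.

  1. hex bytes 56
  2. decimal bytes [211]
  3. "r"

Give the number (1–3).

2

Key decimal bytes [65, 255, 104, 199, 74, 242, 14, 39, 38, 41] = 41 ff 68 c7 4a f2 0e 27 26 29 is 10 bytes > B = 7, so hash it first: H(key) = 2f, then zero-pad to 7 bytes: K' = 2f 00 00 00 00 00 00.
K' ⊕ ipad = 19 36 36 36 36 36 36; K' ⊕ opad = 73 5c 5c 5c 5c 5c 5c.
m1: inner = H(19 36 36 36 36 36 36 56) = b3; tag = H(73 5c 5c 5c 5c 5c 5c b3) = 4e
m2: inner = H(19 36 36 36 36 36 36 d3) = 30; tag = H(73 5c 5c 5c 5c 5c 5c 30) = cb ← matches
m3: inner = H(19 36 36 36 36 36 36 72) = cf; tag = H(73 5c 5c 5c 5c 5c 5c cf) = 6a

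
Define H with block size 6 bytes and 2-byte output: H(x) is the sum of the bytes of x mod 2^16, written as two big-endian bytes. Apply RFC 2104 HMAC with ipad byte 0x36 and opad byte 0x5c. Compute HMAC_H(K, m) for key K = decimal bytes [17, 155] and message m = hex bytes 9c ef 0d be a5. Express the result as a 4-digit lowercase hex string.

Key decimal bytes [17, 155] = 11 9b is 2 bytes ≤ B = 6; zero-pad to 6 bytes: K' = 11 9b 00 00 00 00.
K' ⊕ ipad = 27 ad 36 36 36 36.  K' ⊕ opad = 4d c7 5c 5c 5c 5c.
Inner input = (K'⊕ipad) ∥ m = 27 ad 36 36 36 36 ∥ 9c ef 0d be a5.
Inner hash: sum = 39+173+54+54+54+54+156+239+13+190+165 = 1191 → 04 a7.
Outer input = (K'⊕opad) ∥ inner = 4d c7 5c 5c 5c 5c ∥ 04 a7.
Outer hash (tag): sum = 77+199+92+92+92+92+4+167 = 815 → 03 2f.

032f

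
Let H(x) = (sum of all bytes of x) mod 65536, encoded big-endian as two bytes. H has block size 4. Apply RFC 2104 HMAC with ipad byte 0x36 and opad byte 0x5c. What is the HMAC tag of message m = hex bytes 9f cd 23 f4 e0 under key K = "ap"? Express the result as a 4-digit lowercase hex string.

Key "ap" = 61 70 is 2 bytes ≤ B = 4; zero-pad to 4 bytes: K' = 61 70 00 00.
K' ⊕ ipad = 57 46 36 36.  K' ⊕ opad = 3d 2c 5c 5c.
Inner input = (K'⊕ipad) ∥ m = 57 46 36 36 ∥ 9f cd 23 f4 e0.
Inner hash: sum = 87+70+54+54+159+205+35+244+224 = 1132 → 04 6c.
Outer input = (K'⊕opad) ∥ inner = 3d 2c 5c 5c ∥ 04 6c.
Outer hash (tag): sum = 61+44+92+92+4+108 = 401 → 01 91.

0191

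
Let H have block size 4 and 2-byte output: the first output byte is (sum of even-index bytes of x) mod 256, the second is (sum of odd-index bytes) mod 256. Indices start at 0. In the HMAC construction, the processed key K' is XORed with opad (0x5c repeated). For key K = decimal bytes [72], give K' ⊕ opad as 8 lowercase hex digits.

Key decimal bytes [72] = 48 is 1 byte ≤ B = 4; zero-pad to 4 bytes: K' = 48 00 00 00.
XOR each byte with 0x5c: 48⊕5c=14, 00⊕5c=5c, 00⊕5c=5c, 00⊕5c=5c.

145c5c5c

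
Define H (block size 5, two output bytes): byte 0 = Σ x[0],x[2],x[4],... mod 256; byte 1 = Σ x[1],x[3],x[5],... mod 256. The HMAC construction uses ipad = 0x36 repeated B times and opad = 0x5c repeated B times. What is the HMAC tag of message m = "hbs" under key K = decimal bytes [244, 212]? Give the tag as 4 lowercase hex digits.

5374

Key decimal bytes [244, 212] = f4 d4 is 2 bytes ≤ B = 5; zero-pad to 5 bytes: K' = f4 d4 00 00 00.
K' ⊕ ipad = c2 e2 36 36 36.  K' ⊕ opad = a8 88 5c 5c 5c.
Inner input = (K'⊕ipad) ∥ m = c2 e2 36 36 36 ∥ 68 62 73.
Inner hash: even-index sum = 400 mod 256 = 144; odd-index sum = 499 mod 256 = 243 → 90 f3.
Outer input = (K'⊕opad) ∥ inner = a8 88 5c 5c 5c ∥ 90 f3.
Outer hash (tag): even-index sum = 595 mod 256 = 83; odd-index sum = 372 mod 256 = 116 → 53 74.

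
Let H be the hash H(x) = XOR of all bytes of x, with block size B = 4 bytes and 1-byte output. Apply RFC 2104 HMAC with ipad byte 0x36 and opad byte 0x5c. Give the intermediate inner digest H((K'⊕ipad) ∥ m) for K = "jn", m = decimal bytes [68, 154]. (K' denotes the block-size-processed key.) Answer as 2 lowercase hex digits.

da

Key "jn" = 6a 6e is 2 bytes ≤ B = 4; zero-pad to 4 bytes: K' = 6a 6e 00 00.
K' ⊕ ipad = 5c 58 36 36.
Inner input = 5c 58 36 36 ∥ 44 9a.
Inner hash: XOR 5c⊕58⊕36⊕36⊕44⊕9a = da.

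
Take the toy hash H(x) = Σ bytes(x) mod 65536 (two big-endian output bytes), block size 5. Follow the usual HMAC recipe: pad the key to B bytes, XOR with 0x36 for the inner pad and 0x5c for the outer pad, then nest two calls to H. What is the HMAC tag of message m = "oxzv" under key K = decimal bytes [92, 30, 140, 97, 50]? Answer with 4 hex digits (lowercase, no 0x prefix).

Key decimal bytes [92, 30, 140, 97, 50] = 5c 1e 8c 61 32 is exactly B = 5 bytes: K' = 5c 1e 8c 61 32.
K' ⊕ ipad = 6a 28 ba 57 04.  K' ⊕ opad = 00 42 d0 3d 6e.
Inner input = (K'⊕ipad) ∥ m = 6a 28 ba 57 04 ∥ 6f 78 7a 76.
Inner hash: sum = 106+40+186+87+4+111+120+122+118 = 894 → 03 7e.
Outer input = (K'⊕opad) ∥ inner = 00 42 d0 3d 6e ∥ 03 7e.
Outer hash (tag): sum = 0+66+208+61+110+3+126 = 574 → 02 3e.

023e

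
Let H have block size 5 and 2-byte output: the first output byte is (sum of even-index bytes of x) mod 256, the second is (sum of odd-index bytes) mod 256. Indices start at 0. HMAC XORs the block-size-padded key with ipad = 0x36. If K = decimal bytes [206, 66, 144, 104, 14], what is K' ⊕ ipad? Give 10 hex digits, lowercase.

Key decimal bytes [206, 66, 144, 104, 14] = ce 42 90 68 0e is exactly B = 5 bytes: K' = ce 42 90 68 0e.
XOR each byte with 0x36: ce⊕36=f8, 42⊕36=74, 90⊕36=a6, 68⊕36=5e, 0e⊕36=38.

f874a65e38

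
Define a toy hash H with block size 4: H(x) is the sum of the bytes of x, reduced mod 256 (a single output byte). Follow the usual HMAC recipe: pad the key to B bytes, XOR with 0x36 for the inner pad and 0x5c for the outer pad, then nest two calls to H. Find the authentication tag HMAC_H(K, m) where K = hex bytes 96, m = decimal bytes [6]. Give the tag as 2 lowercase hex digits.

26

Key hex bytes 96 is 1 byte ≤ B = 4; zero-pad to 4 bytes: K' = 96 00 00 00.
K' ⊕ ipad = a0 36 36 36.  K' ⊕ opad = ca 5c 5c 5c.
Inner input = (K'⊕ipad) ∥ m = a0 36 36 36 ∥ 06.
Inner hash: sum = 160+54+54+54+6 = 328; mod 256 = 72 → 48.
Outer input = (K'⊕opad) ∥ inner = ca 5c 5c 5c ∥ 48.
Outer hash (tag): sum = 202+92+92+92+72 = 550; mod 256 = 38 → 26.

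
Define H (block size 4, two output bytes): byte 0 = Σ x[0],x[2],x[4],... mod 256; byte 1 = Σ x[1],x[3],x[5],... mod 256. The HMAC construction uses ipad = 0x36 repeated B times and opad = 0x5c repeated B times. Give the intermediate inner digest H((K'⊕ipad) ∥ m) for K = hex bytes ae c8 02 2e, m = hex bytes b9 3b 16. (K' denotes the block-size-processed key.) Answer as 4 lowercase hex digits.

Key hex bytes ae c8 02 2e is exactly B = 4 bytes: K' = ae c8 02 2e.
K' ⊕ ipad = 98 fe 34 18.
Inner input = 98 fe 34 18 ∥ b9 3b 16.
Inner hash: even-index sum = 411 mod 256 = 155; odd-index sum = 337 mod 256 = 81 → 9b 51.

9b51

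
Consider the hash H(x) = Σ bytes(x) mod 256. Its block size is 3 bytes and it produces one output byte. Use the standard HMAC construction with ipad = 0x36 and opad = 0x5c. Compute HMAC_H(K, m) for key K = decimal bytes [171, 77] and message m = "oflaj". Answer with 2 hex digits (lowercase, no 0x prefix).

Key decimal bytes [171, 77] = ab 4d is 2 bytes ≤ B = 3; zero-pad to 3 bytes: K' = ab 4d 00.
K' ⊕ ipad = 9d 7b 36.  K' ⊕ opad = f7 11 5c.
Inner input = (K'⊕ipad) ∥ m = 9d 7b 36 ∥ 6f 66 6c 61 6a.
Inner hash: sum = 157+123+54+111+102+108+97+106 = 858; mod 256 = 90 → 5a.
Outer input = (K'⊕opad) ∥ inner = f7 11 5c ∥ 5a.
Outer hash (tag): sum = 247+17+92+90 = 446; mod 256 = 190 → be.

be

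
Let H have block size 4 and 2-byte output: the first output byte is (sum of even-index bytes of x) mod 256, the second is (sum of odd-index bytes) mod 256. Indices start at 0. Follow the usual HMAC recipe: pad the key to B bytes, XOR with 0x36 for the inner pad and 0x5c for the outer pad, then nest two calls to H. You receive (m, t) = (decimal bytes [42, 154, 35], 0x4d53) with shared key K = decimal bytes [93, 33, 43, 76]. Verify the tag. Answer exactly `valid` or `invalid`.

Key decimal bytes [93, 33, 43, 76] = 5d 21 2b 4c is exactly B = 4 bytes: K' = 5d 21 2b 4c.
K' ⊕ ipad = 6b 17 1d 7a; K' ⊕ opad = 01 7d 77 10.
Inner hash: even-index sum = 213 mod 256 = 213; odd-index sum = 299 mod 256 = 43 → d5 2b.
Outer hash (recomputed tag): even-index sum = 333 mod 256 = 77; odd-index sum = 184 mod 256 = 184 → 4d b8.
Recomputed tag = 4db8; claimed = 4d53 → mismatch.

invalid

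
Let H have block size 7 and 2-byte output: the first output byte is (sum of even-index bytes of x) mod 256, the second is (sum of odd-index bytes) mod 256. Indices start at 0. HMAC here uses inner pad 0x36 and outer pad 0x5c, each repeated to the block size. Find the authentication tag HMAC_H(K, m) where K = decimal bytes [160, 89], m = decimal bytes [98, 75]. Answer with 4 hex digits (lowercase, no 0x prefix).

4d40

Key decimal bytes [160, 89] = a0 59 is 2 bytes ≤ B = 7; zero-pad to 7 bytes: K' = a0 59 00 00 00 00 00.
K' ⊕ ipad = 96 6f 36 36 36 36 36.  K' ⊕ opad = fc 05 5c 5c 5c 5c 5c.
Inner input = (K'⊕ipad) ∥ m = 96 6f 36 36 36 36 36 ∥ 62 4b.
Inner hash: even-index sum = 387 mod 256 = 131; odd-index sum = 317 mod 256 = 61 → 83 3d.
Outer input = (K'⊕opad) ∥ inner = fc 05 5c 5c 5c 5c 5c ∥ 83 3d.
Outer hash (tag): even-index sum = 589 mod 256 = 77; odd-index sum = 320 mod 256 = 64 → 4d 40.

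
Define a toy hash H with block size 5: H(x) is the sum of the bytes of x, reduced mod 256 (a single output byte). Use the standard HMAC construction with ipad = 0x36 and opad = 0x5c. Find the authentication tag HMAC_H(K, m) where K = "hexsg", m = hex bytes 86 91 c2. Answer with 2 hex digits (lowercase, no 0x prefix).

69

Key "hexsg" = 68 65 78 73 67 is exactly B = 5 bytes: K' = 68 65 78 73 67.
K' ⊕ ipad = 5e 53 4e 45 51.  K' ⊕ opad = 34 39 24 2f 3b.
Inner input = (K'⊕ipad) ∥ m = 5e 53 4e 45 51 ∥ 86 91 c2.
Inner hash: sum = 94+83+78+69+81+134+145+194 = 878; mod 256 = 110 → 6e.
Outer input = (K'⊕opad) ∥ inner = 34 39 24 2f 3b ∥ 6e.
Outer hash (tag): sum = 52+57+36+47+59+110 = 361; mod 256 = 105 → 69.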